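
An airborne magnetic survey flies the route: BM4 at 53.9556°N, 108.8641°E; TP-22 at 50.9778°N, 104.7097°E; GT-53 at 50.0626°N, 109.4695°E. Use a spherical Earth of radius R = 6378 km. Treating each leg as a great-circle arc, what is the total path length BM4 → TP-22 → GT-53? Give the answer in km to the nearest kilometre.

BM4→TP-22: c = 0.068185 rad, d = 434.89 km
TP-22→GT-53: c = 0.055170 rad, d = 351.87 km
Total = 434.89 + 351.87 = 786.76 km

787 km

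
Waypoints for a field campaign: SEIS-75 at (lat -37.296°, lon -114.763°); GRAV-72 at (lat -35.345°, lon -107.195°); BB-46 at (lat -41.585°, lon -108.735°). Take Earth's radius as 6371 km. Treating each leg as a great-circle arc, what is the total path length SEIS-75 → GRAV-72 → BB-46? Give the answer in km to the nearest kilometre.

1418 km

SEIS-75→GRAV-72: c = 0.111700 rad, d = 711.64 km
GRAV-72→BB-46: c = 0.110918 rad, d = 706.66 km
Total = 711.64 + 706.66 = 1418.30 km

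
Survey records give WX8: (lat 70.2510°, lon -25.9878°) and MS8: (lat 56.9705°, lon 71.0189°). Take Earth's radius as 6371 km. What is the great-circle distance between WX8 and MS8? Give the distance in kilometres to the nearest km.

Δφ = -13.2805°,  Δλ = 97.0067°
a = sin²(Δφ/2) + cos φ₁ cos φ₂ sin²(Δλ/2) = 0.116695
c = 2·arcsin(√a) = 0.697251 rad = 39.9495°
d = R·c = 6371 × 0.697251 = 4442.2 km

4442 km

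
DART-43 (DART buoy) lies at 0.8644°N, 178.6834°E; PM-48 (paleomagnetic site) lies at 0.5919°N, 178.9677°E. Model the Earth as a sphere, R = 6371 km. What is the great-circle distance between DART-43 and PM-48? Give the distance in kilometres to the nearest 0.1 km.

43.8 km

Δφ = -0.2725°,  Δλ = 0.2843°
a = sin²(Δφ/2) + cos φ₁ cos φ₂ sin²(Δλ/2) = 0.000012
c = 2·arcsin(√a) = 0.006873 rad = 0.3938°
d = R·c = 6371 × 0.006873 = 43.8 km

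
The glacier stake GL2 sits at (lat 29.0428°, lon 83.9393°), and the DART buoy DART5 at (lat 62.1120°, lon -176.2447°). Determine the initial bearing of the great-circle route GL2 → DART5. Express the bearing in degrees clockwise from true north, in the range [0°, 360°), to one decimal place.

29.6°

Δλ = 99.8160°
y = sin Δλ · cos φ₂ = 0.460897
x = cos φ₁ sin φ₂ − sin φ₁ cos φ₂ cos Δλ = 0.811437
θ = atan2(y, x) = 29.5966° → 29.5966° (mod 360°)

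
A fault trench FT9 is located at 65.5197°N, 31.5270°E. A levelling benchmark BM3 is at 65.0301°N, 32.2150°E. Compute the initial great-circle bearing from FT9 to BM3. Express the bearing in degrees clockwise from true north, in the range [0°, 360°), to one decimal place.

Δλ = 0.6880°
y = sin Δλ · cos φ₂ = 0.005069
x = cos φ₁ sin φ₂ − sin φ₁ cos φ₂ cos Δλ = -0.008517
θ = atan2(y, x) = 149.2419° → 149.2419° (mod 360°)

149.2°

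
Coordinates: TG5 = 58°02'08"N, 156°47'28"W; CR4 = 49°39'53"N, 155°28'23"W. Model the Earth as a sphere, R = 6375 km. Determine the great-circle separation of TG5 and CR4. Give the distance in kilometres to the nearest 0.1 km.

TG5: φ = +58.03556°, λ = -156.79111°
CR4: φ = +49.66472°, λ = -155.47306°
Δφ = -8.3708°,  Δλ = 1.3181°
a = sin²(Δφ/2) + cos φ₁ cos φ₂ sin²(Δλ/2) = 0.005372
c = 2·arcsin(√a) = 0.146720 rad = 8.4064°
d = R·c = 6375 × 0.146720 = 935.3 km

935.3 km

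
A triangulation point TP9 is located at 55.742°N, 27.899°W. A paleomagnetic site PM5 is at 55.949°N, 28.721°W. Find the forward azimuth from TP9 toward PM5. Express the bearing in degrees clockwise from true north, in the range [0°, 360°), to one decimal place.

Δλ = -0.8220°
y = sin Δλ · cos φ₂ = -0.008033
x = cos φ₁ sin φ₂ − sin φ₁ cos φ₂ cos Δλ = 0.003660
θ = atan2(y, x) = -65.5019° → 294.4981° (mod 360°)

294.5°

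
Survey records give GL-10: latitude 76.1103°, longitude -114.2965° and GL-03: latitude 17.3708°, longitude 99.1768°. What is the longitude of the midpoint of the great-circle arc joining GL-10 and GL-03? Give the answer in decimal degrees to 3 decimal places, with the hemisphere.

109.134°E

Bx = cos φ₂ cos Δλ = -0.796100,  By = cos φ₂ sin Δλ = -0.526394
φₘ = atan2(sin φ₁ + sin φ₂, √((cos φ₁ + Bx)² + By²)) = 58.90038°
λₘ = λ₁ + atan2(By, cos φ₁ + Bx) = 109.13432°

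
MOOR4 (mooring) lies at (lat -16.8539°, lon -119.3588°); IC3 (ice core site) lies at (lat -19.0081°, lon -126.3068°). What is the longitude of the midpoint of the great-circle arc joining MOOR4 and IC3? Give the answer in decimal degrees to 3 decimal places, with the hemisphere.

122.812°W

Bx = cos φ₂ cos Δλ = 0.938529,  By = cos φ₂ sin Δλ = -0.114372
φₘ = atan2(sin φ₁ + sin φ₂, √((cos φ₁ + Bx)² + By²)) = -17.96189°
λₘ = λ₁ + atan2(By, cos φ₁ + Bx) = -122.81164°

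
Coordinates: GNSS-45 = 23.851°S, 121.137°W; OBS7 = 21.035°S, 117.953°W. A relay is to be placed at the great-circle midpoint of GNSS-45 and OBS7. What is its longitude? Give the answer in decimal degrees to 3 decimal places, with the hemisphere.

119.529°W

Bx = cos φ₂ cos Δλ = 0.931921,  By = cos φ₂ sin Δλ = 0.051841
φₘ = atan2(sin φ₁ + sin φ₂, √((cos φ₁ + Bx)² + By²)) = -22.45081°
λₘ = λ₁ + atan2(By, cos φ₁ + Bx) = -119.52883°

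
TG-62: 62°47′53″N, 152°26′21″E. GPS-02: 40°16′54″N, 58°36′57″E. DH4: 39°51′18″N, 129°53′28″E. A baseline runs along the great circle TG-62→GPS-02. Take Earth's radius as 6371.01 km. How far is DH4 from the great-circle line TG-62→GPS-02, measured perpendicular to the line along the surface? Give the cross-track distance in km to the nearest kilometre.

TG-62: φ = +62.79806°, λ = +152.43917°
GPS-02: φ = +40.28167°, λ = +58.61583°
DH4: φ = +39.85500°, λ = +129.89111°
δ₁₃ = central angle TG-62→DH4 = 0.464451 rad  (haversine)
θ₁₃ = bearing TG-62→DH4 = 221.085°,  θ₁₂ = bearing TG-62→GPS-02 = 294.119°
dₓₜ = R·arcsin(sin δ₁₃ · sin(θ₁₃ − θ₁₂)) = 6371.01·arcsin(0.44793·sin(-73.035°)) = -2820.854 km
|dₓₜ| = 2820.854 km

2821 km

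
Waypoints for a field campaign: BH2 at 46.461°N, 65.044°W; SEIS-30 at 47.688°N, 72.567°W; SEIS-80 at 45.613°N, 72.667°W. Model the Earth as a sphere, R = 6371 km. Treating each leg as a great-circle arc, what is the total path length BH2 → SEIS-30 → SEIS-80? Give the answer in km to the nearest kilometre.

BH2→SEIS-30: c = 0.091910 rad, d = 585.56 km
SEIS-30→SEIS-80: c = 0.036235 rad, d = 230.86 km
Total = 585.56 + 230.86 = 816.41 km

816 km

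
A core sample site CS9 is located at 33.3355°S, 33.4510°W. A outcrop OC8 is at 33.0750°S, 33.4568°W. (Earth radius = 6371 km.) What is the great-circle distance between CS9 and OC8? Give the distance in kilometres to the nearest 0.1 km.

29.0 km

Δφ = 0.2605°,  Δλ = -0.0058°
a = sin²(Δφ/2) + cos φ₁ cos φ₂ sin²(Δλ/2) = 0.000005
c = 2·arcsin(√a) = 0.004547 rad = 0.2605°
d = R·c = 6371 × 0.004547 = 29.0 km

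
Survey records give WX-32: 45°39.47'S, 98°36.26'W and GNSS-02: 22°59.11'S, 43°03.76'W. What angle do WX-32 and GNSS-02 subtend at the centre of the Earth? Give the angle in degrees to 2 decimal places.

WX-32: φ = -45.65783°, λ = -98.60433°
GNSS-02: φ = -22.98517°, λ = -43.06267°
Δφ = 22.6727°,  Δλ = 55.5417°
a = sin²(Δφ/2) + cos φ₁ cos φ₂ sin²(Δλ/2) = 0.178330
c = 2·arcsin(√a) = 0.871943 rad = 49.9586°

49.96°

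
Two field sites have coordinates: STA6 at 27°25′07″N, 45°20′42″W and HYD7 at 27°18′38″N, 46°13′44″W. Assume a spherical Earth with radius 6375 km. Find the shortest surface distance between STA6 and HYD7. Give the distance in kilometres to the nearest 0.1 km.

STA6: φ = +27.41861°, λ = -45.34500°
HYD7: φ = +27.31056°, λ = -46.22889°
Δφ = -0.1081°,  Δλ = -0.8839°
a = sin²(Δφ/2) + cos φ₁ cos φ₂ sin²(Δλ/2) = 0.000048
c = 2·arcsin(√a) = 0.013830 rad = 0.7924°
d = R·c = 6375 × 0.013830 = 88.2 km

88.2 km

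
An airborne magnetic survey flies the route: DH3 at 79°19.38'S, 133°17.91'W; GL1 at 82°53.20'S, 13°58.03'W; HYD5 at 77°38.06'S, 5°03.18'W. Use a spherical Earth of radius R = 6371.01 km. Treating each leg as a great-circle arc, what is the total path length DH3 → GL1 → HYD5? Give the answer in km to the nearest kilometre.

DH3: φ = -79.32300°, λ = -133.29850°
GL1: φ = -82.88667°, λ = -13.96717°
HYD5: φ = -77.63433°, λ = -5.05300°
DH3→GL1: c = 0.269572 rad, d = 1717.45 km
GL1→HYD5: c = 0.095105 rad, d = 605.92 km
Total = 1717.45 + 605.92 = 2323.36 km

2323 km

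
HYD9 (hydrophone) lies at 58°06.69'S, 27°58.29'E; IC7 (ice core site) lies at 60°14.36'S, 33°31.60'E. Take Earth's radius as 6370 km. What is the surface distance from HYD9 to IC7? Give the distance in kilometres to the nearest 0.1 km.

394.9 km

HYD9: φ = -58.11150°, λ = +27.97150°
IC7: φ = -60.23933°, λ = +33.52667°
Δφ = -2.1278°,  Δλ = 5.5552°
a = sin²(Δφ/2) + cos φ₁ cos φ₂ sin²(Δλ/2) = 0.000961
c = 2·arcsin(√a) = 0.061995 rad = 3.5520°
d = R·c = 6370 × 0.061995 = 394.9 km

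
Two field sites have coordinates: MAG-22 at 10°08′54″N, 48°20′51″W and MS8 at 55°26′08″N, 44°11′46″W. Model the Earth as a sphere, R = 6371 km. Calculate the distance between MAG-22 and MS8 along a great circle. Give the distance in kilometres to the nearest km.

5049 km

MAG-22: φ = +10.14833°, λ = -48.34750°
MS8: φ = +55.43556°, λ = -44.19611°
Δφ = 45.2872°,  Δλ = 4.1514°
a = sin²(Δφ/2) + cos φ₁ cos φ₂ sin²(Δλ/2) = 0.148956
c = 2·arcsin(√a) = 0.792471 rad = 45.4052°
d = R·c = 6371 × 0.792471 = 5048.8 km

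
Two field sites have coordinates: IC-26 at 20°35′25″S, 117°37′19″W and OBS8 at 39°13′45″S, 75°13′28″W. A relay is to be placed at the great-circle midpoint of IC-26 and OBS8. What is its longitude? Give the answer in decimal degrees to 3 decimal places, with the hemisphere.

IC-26: φ = -20.59028°, λ = -117.62194°
OBS8: φ = -39.22917°, λ = -75.22444°
Bx = cos φ₂ cos Δλ = 0.572047,  By = cos φ₂ sin Δλ = 0.522305
φₘ = atan2(sin φ₁ + sin φ₂, √((cos φ₁ + Bx)² + By²)) = -31.65756°
λₘ = λ₁ + atan2(By, cos φ₁ + Bx) = -98.52006°

98.520°W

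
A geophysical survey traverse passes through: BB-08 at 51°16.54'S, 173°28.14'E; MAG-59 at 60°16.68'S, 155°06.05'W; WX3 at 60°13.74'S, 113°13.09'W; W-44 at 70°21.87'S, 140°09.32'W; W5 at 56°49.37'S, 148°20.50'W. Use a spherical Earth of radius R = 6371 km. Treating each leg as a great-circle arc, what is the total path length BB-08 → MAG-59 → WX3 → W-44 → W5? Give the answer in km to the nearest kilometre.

7664 km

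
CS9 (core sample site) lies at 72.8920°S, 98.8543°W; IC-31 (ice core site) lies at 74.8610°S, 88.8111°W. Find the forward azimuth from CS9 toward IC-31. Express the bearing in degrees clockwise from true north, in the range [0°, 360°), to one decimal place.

Δλ = 10.0432°
y = sin Δλ · cos φ₂ = 0.045544
x = cos φ₁ sin φ₂ − sin φ₁ cos φ₂ cos Δλ = -0.038184
θ = atan2(y, x) = 129.9760° → 129.9760° (mod 360°)

130.0°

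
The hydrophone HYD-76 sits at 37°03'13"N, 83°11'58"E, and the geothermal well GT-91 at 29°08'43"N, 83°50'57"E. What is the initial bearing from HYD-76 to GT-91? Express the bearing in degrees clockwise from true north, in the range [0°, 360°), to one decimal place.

HYD-76: φ = +37.05361°, λ = +83.19944°
GT-91: φ = +29.14528°, λ = +83.84917°
Δλ = 0.6497°
y = sin Δλ · cos φ₂ = 0.009904
x = cos φ₁ sin φ₂ − sin φ₁ cos φ₂ cos Δλ = -0.137555
θ = atan2(y, x) = 175.8819° → 175.8819° (mod 360°)

175.9°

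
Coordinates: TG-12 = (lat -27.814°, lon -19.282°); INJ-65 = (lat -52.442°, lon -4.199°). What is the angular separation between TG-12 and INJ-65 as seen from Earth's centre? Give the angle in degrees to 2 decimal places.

Δφ = -24.6280°,  Δλ = 15.0830°
a = sin²(Δφ/2) + cos φ₁ cos φ₂ sin²(Δλ/2) = 0.054770
c = 2·arcsin(√a) = 0.472443 rad = 27.0690°

27.07°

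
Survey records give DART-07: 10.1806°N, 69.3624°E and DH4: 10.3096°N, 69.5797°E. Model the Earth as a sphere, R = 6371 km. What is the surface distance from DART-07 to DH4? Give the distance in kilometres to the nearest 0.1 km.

Δφ = 0.1290°,  Δλ = 0.2173°
a = sin²(Δφ/2) + cos φ₁ cos φ₂ sin²(Δλ/2) = 0.000005
c = 2·arcsin(√a) = 0.004359 rad = 0.2497°
d = R·c = 6371 × 0.004359 = 27.8 km

27.8 km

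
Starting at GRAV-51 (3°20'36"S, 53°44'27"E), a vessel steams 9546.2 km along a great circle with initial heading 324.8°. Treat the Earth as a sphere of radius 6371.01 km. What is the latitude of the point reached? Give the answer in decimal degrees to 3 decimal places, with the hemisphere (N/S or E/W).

GRAV-51: φ = -3.34333°, λ = +53.74083°
δ = d/R = 9546.2/6371.01 = 1.498381 rad
φ₂ = arcsin(sin φ₁ cos δ + cos φ₁ sin δ cos θ)
   = arcsin(-0.05832·0.07235 + 0.99830·0.99738·0.81714) = 54.03702°
λ₂ = λ₁ + atan2(sin θ sin δ cos φ₁, cos δ − sin φ₁ sin φ₂) = -24.49242°

54.037°N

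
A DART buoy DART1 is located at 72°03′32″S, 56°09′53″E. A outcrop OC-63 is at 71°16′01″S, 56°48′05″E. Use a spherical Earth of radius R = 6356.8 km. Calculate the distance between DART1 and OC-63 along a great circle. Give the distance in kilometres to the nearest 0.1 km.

90.6 km

DART1: φ = -72.05889°, λ = +56.16472°
OC-63: φ = -71.26694°, λ = +56.80139°
Δφ = 0.7919°,  Δλ = 0.6367°
a = sin²(Δφ/2) + cos φ₁ cos φ₂ sin²(Δλ/2) = 0.000051
c = 2·arcsin(√a) = 0.014257 rad = 0.8169°
d = R·c = 6356.8 × 0.014257 = 90.6 km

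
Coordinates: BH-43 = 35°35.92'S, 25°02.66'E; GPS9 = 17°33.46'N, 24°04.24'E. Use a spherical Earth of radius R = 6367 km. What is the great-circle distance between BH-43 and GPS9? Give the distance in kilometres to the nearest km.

5908 km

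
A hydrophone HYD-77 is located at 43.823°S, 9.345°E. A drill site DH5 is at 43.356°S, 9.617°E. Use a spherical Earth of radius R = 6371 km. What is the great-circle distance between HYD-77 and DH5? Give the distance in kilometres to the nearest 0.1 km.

56.4 km

Δφ = 0.4670°,  Δλ = 0.2720°
a = sin²(Δφ/2) + cos φ₁ cos φ₂ sin²(Δλ/2) = 0.000020
c = 2·arcsin(√a) = 0.008846 rad = 0.5069°
d = R·c = 6371 × 0.008846 = 56.4 km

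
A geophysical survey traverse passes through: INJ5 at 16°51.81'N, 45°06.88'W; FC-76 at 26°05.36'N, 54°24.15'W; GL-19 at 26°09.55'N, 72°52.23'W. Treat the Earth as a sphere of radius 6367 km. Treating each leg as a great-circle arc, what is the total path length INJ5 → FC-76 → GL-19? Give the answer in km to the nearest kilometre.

3245 km

INJ5: φ = +16.86350°, λ = -45.11467°
FC-76: φ = +26.08933°, λ = -54.40250°
GL-19: φ = +26.15917°, λ = -72.87050°
INJ5→FC-76: c = 0.220464 rad, d = 1403.69 km
FC-76→GL-19: c = 0.289157 rad, d = 1841.06 km
Total = 1403.69 + 1841.06 = 3244.75 km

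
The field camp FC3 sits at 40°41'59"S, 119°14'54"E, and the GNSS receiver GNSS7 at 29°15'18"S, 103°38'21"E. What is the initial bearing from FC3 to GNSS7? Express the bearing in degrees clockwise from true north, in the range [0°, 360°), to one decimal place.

FC3: φ = -40.69972°, λ = +119.24833°
GNSS7: φ = -29.25500°, λ = +103.63917°
Δλ = -15.6092°
y = sin Δλ · cos φ₂ = -0.234754
x = cos φ₁ sin φ₂ − sin φ₁ cos φ₂ cos Δλ = 0.177440
θ = atan2(y, x) = -52.9160° → 307.0840° (mod 360°)

307.1°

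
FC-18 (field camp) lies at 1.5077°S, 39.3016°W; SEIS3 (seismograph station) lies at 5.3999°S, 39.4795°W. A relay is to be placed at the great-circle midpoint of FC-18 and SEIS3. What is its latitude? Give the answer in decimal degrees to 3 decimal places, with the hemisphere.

3.454°S

Bx = cos φ₂ cos Δλ = 0.995557,  By = cos φ₂ sin Δλ = -0.003091
φₘ = atan2(sin φ₁ + sin φ₂, √((cos φ₁ + Bx)² + By²)) = -3.45380°
λₘ = λ₁ + atan2(By, cos φ₁ + Bx) = -39.39037°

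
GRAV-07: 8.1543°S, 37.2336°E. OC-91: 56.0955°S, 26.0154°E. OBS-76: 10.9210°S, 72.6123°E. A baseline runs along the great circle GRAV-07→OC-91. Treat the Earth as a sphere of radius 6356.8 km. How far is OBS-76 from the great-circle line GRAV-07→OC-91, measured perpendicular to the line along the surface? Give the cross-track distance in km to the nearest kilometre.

3880 km

δ₁₃ = central angle GRAV-07→OBS-76 = 0.610512 rad  (haversine)
θ₁₃ = bearing GRAV-07→OBS-76 = 97.415°,  θ₁₂ = bearing GRAV-07→OC-91 = 188.299°
dₓₜ = R·arcsin(sin δ₁₃ · sin(θ₁₃ − θ₁₂)) = 6356.8·arcsin(0.57329·sin(-90.884°)) = -3880.371 km
|dₓₜ| = 3880.371 km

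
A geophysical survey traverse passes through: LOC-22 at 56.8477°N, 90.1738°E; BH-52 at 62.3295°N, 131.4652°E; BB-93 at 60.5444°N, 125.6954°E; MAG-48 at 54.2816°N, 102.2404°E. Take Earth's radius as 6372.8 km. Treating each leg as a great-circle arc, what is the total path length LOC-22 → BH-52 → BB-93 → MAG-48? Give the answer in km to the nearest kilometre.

4281 km

LOC-22→BH-52: c = 0.370121 rad, d = 2358.71 km
BH-52→BB-93: c = 0.057318 rad, d = 365.28 km
BB-93→MAG-48: c = 0.244283 rad, d = 1556.76 km
Total = 2358.71 + 365.28 + 1556.76 = 4280.75 km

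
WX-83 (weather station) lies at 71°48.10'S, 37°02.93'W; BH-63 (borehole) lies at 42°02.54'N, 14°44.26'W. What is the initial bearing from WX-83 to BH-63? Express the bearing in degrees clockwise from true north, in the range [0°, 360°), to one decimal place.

WX-83: φ = -71.80167°, λ = -37.04883°
BH-63: φ = +42.04233°, λ = -14.73767°
Δλ = 22.3112°
y = sin Δλ · cos φ₂ = 0.281937
x = cos φ₁ sin φ₂ − sin φ₁ cos φ₂ cos Δλ = 0.861832
θ = atan2(y, x) = 18.1148° → 18.1148° (mod 360°)

18.1°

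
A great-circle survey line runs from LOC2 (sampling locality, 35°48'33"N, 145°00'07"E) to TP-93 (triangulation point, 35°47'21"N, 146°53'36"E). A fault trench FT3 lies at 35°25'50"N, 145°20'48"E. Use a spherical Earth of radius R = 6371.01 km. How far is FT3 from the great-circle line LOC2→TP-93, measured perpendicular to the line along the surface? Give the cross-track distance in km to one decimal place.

LOC2: φ = +35.80917°, λ = +145.00194°
TP-93: φ = +35.78917°, λ = +146.89333°
FT3: φ = +35.43056°, λ = +145.34667°
δ₁₃ = central angle LOC2→FT3 = 0.008221 rad  (haversine)
θ₁₃ = bearing LOC2→FT3 = 143.393°,  θ₁₂ = bearing LOC2→TP-93 = 90.194°
dₓₜ = R·arcsin(sin δ₁₃ · sin(θ₁₃ − θ₁₂)) = 6371.01·arcsin(0.00822·sin(53.199°)) = 41.939 km
|dₓₜ| = 41.939 km

41.9 km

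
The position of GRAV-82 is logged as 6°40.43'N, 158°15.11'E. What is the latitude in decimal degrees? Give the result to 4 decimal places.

6.6738°N

6° + 40.43′/60 = 6 + 0.67383 = 6.6738°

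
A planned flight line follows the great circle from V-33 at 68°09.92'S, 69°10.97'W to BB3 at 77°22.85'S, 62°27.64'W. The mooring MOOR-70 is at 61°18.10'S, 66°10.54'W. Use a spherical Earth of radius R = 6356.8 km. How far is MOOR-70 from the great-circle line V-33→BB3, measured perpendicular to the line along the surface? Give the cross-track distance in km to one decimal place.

V-33: φ = -68.16533°, λ = -69.18283°
BB3: φ = -77.38083°, λ = -62.46067°
MOOR-70: φ = -61.30167°, λ = -66.17567°
δ₁₃ = central angle V-33→MOOR-70 = 0.121834 rad  (haversine)
θ₁₃ = bearing V-33→MOOR-70 = 11.963°,  θ₁₂ = bearing V-33→BB3 = 171.004°
dₓₜ = R·arcsin(sin δ₁₃ · sin(θ₁₃ − θ₁₂)) = 6356.8·arcsin(0.12153·sin(-159.041°)) = -276.428 km
|dₓₜ| = 276.428 km

276.4 km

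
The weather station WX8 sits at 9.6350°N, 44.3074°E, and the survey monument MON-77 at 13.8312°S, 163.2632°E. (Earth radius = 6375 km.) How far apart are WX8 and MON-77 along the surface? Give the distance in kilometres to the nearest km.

13377 km

Δφ = -23.4662°,  Δλ = 118.9558°
a = sin²(Δφ/2) + cos φ₁ cos φ₂ sin²(Δλ/2) = 0.751739
c = 2·arcsin(√a) = 2.098416 rad = 120.2304°
d = R·c = 6375 × 2.098416 = 13377.4 km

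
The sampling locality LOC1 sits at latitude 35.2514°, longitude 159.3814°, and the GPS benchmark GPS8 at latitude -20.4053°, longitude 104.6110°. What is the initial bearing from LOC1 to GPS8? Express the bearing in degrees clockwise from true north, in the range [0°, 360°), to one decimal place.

Δλ = -54.7704°
y = sin Δλ · cos φ₂ = -0.765590
x = cos φ₁ sin φ₂ − sin φ₁ cos φ₂ cos Δλ = -0.596772
θ = atan2(y, x) = -127.9362° → 232.0638° (mod 360°)

232.1°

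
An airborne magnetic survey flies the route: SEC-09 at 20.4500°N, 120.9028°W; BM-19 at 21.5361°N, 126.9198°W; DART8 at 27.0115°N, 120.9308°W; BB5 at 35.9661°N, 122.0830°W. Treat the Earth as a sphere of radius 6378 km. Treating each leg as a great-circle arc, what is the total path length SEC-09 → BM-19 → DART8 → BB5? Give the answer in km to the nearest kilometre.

SEC-09→BM-19: c = 0.099854 rad, d = 636.87 km
BM-19→DART8: c = 0.134905 rad, d = 860.43 km
DART8→BB5: c = 0.157221 rad, d = 1002.76 km
Total = 636.87 + 860.43 + 1002.76 = 2500.05 km

2500 km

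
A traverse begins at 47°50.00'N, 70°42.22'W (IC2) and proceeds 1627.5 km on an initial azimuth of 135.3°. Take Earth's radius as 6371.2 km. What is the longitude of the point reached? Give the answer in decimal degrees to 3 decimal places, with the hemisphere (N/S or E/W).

IC2: φ = +47.83333°, λ = -70.70367°
δ = d/R = 1627.5/6371.2 = 0.255446 rad
φ₂ = arcsin(sin φ₁ cos δ + cos φ₁ sin δ cos θ)
   = arcsin(0.74120·0.96755 + 0.67129·0.25268·-0.71080) = 36.62523°
λ₂ = λ₁ + atan2(sin θ sin δ cos φ₁, cos δ − sin φ₁ sin φ₂) = -57.90901°

57.909°W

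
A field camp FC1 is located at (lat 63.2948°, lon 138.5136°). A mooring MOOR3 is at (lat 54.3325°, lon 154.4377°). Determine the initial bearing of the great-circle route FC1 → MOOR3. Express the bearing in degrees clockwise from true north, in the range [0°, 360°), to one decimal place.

Δλ = 15.9241°
y = sin Δλ · cos φ₂ = 0.159976
x = cos φ₁ sin φ₂ − sin φ₁ cos φ₂ cos Δλ = -0.135796
θ = atan2(y, x) = 130.3263° → 130.3263° (mod 360°)

130.3°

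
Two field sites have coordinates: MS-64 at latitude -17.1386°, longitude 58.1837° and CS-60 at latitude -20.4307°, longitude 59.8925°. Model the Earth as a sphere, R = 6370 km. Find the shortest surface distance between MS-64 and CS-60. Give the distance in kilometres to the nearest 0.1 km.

407.8 km

Δφ = -3.2921°,  Δλ = 1.7088°
a = sin²(Δφ/2) + cos φ₁ cos φ₂ sin²(Δλ/2) = 0.001024
c = 2·arcsin(√a) = 0.064019 rad = 3.6680°
d = R·c = 6370 × 0.064019 = 407.8 km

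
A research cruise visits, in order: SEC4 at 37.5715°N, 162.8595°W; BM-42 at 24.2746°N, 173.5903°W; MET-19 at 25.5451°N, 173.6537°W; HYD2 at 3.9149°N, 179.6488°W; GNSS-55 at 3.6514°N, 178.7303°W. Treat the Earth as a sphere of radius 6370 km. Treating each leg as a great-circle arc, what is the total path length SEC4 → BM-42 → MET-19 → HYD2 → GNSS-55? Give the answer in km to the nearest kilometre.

4531 km

SEC4→BM-42: c = 0.281800 rad, d = 1795.06 km
BM-42→MET-19: c = 0.022197 rad, d = 141.40 km
MET-19→HYD2: c = 0.390656 rad, d = 2488.48 km
HYD2→GNSS-55: c = 0.016644 rad, d = 106.02 km
Total = 1795.06 + 141.40 + 2488.48 + 106.02 = 4530.96 km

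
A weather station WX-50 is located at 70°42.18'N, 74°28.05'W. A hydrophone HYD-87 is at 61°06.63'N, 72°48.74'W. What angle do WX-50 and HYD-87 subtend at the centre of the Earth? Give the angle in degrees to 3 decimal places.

9.615°

WX-50: φ = +70.70300°, λ = -74.46750°
HYD-87: φ = +61.11050°, λ = -72.81233°
Δφ = -9.5925°,  Δλ = 1.6552°
a = sin²(Δφ/2) + cos φ₁ cos φ₂ sin²(Δλ/2) = 0.007024
c = 2·arcsin(√a) = 0.167820 rad = 9.6154°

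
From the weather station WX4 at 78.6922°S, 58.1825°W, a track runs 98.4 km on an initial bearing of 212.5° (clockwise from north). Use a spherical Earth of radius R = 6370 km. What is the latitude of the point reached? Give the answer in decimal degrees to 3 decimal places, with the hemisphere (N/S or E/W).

79.428°S

δ = d/R = 98.4/6370 = 0.015447 rad
φ₂ = arcsin(sin φ₁ cos δ + cos φ₁ sin δ cos θ)
   = arcsin(-0.98059·0.99988 + 0.19608·0.01545·-0.84339) = -79.42810°
λ₂ = λ₁ + atan2(sin θ sin δ cos φ₁, cos δ − sin φ₁ sin φ₂) = -60.77526°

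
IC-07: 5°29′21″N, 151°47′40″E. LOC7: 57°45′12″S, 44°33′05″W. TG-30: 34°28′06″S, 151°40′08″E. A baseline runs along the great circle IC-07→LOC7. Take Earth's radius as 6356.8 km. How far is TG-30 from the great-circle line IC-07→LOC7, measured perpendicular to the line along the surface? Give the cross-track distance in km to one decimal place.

772.8 km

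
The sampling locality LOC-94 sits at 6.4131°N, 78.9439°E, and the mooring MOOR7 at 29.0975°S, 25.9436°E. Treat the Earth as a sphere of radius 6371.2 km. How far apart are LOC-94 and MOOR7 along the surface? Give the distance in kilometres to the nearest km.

6903 km

Δφ = -35.5106°,  Δλ = -53.0003°
a = sin²(Δφ/2) + cos φ₁ cos φ₂ sin²(Δλ/2) = 0.265875
c = 2·arcsin(√a) = 1.083487 rad = 62.0792°
d = R·c = 6371.2 × 1.083487 = 6903.1 km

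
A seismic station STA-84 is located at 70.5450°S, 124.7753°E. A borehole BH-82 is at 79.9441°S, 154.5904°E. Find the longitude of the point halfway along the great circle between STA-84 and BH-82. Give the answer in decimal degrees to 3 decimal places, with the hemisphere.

134.933°E

Bx = cos φ₂ cos Δλ = 0.151497,  By = cos φ₂ sin Δλ = 0.086816
φₘ = atan2(sin φ₁ + sin φ₂, √((cos φ₁ + Bx)² + By²)) = -75.67336°
λₘ = λ₁ + atan2(By, cos φ₁ + Bx) = 134.93284°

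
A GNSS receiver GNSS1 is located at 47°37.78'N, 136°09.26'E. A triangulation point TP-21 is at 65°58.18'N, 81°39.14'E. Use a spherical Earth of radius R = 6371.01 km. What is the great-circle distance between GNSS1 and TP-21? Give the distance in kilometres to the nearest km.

3722 km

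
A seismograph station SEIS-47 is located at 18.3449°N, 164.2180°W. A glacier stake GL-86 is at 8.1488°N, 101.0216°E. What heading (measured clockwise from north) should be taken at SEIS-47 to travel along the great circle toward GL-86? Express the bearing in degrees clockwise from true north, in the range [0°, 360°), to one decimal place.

Δλ = -94.7604°
y = sin Δλ · cos φ₂ = -0.986489
x = cos φ₁ sin φ₂ − sin φ₁ cos φ₂ cos Δλ = 0.160397
θ = atan2(y, x) = -80.7649° → 279.2351° (mod 360°)

279.2°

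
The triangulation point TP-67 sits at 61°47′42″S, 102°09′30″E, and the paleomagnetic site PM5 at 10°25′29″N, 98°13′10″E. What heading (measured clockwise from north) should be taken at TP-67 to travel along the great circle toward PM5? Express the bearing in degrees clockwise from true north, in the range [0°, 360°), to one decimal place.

355.9°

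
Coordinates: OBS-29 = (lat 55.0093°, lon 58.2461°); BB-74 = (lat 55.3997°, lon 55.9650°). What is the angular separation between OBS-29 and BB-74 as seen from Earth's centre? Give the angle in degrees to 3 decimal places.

Δφ = 0.3904°,  Δλ = -2.2811°
a = sin²(Δφ/2) + cos φ₁ cos φ₂ sin²(Δλ/2) = 0.000141
c = 2·arcsin(√a) = 0.023718 rad = 1.3589°

1.359°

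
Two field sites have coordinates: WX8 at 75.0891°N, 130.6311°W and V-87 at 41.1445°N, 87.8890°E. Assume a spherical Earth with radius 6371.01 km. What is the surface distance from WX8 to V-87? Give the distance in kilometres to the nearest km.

Δφ = -33.9446°,  Δλ = -141.4799°
a = sin²(Δφ/2) + cos φ₁ cos φ₂ sin²(Δλ/2) = 0.257901
c = 2·arcsin(√a) = 1.065349 rad = 61.0400°
d = R·c = 6371.01 × 1.065349 = 6787.3 km

6787 km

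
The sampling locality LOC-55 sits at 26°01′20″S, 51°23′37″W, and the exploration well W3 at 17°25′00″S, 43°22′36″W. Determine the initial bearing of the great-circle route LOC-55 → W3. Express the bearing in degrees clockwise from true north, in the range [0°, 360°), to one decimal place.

42.4°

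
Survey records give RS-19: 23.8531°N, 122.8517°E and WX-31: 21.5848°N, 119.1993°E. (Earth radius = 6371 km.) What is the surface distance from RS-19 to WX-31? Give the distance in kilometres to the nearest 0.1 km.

Δφ = -2.2683°,  Δλ = -3.6524°
a = sin²(Δφ/2) + cos φ₁ cos φ₂ sin²(Δλ/2) = 0.001255
c = 2·arcsin(√a) = 0.070880 rad = 4.0611°
d = R·c = 6371 × 0.070880 = 451.6 km

451.6 km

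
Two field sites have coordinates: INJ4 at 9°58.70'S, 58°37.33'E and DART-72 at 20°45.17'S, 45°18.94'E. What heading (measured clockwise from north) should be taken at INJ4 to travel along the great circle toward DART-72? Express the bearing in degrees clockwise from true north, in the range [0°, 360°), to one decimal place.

228.4°

INJ4: φ = -9.97833°, λ = +58.62217°
DART-72: φ = -20.75283°, λ = +45.31567°
Δλ = -13.3065°
y = sin Δλ · cos φ₂ = -0.215227
x = cos φ₁ sin φ₂ − sin φ₁ cos φ₂ cos Δλ = -0.191294
θ = atan2(y, x) = -131.6308° → 228.3692° (mod 360°)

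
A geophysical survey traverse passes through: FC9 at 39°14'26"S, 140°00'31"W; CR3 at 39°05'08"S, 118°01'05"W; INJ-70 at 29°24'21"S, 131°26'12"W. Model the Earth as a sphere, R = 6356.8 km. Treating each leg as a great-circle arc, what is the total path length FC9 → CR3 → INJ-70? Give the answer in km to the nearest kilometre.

FC9: φ = -39.24056°, λ = -140.00861°
CR3: φ = -39.08556°, λ = -118.01806°
INJ-70: φ = -29.40583°, λ = -131.43667°
FC9→CR3: c = 0.296864 rad, d = 1887.10 km
CR3→INJ-70: c = 0.256424 rad, d = 1630.04 km
Total = 1887.10 + 1630.04 = 3517.14 km

3517 km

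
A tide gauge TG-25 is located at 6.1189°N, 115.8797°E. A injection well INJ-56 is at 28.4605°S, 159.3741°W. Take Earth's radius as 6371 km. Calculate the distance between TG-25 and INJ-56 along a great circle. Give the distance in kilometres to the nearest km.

9821 km

Δφ = -34.5794°,  Δλ = 84.7462°
a = sin²(Δφ/2) + cos φ₁ cos φ₂ sin²(Δλ/2) = 0.485377
c = 2·arcsin(√a) = 1.541546 rad = 88.3241°
d = R·c = 6371 × 1.541546 = 9821.2 km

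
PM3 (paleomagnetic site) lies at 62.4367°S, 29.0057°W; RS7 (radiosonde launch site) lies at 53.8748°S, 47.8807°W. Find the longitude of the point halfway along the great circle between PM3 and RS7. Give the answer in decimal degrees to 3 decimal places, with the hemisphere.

39.591°W

Bx = cos φ₂ cos Δλ = 0.557849,  By = cos φ₂ sin Δλ = -0.190723
φₘ = atan2(sin φ₁ + sin φ₂, √((cos φ₁ + Bx)² + By²)) = -58.49952°
λₘ = λ₁ + atan2(By, cos φ₁ + Bx) = -39.59088°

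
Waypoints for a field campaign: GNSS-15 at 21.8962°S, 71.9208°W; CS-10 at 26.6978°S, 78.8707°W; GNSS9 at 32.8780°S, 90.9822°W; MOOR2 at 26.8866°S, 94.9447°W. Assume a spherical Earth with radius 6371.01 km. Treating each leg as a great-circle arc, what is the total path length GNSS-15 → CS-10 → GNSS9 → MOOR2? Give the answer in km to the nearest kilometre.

3006 km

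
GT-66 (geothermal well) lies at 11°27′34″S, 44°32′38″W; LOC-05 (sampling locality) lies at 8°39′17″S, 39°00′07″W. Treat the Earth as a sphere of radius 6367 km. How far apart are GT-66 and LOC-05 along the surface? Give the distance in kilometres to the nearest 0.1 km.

681.7 km

GT-66: φ = -11.45944°, λ = -44.54389°
LOC-05: φ = -8.65472°, λ = -39.00194°
Δφ = 2.8047°,  Δλ = 5.5419°
a = sin²(Δφ/2) + cos φ₁ cos φ₂ sin²(Δλ/2) = 0.002863
c = 2·arcsin(√a) = 0.107072 rad = 6.1348°
d = R·c = 6367 × 0.107072 = 681.7 km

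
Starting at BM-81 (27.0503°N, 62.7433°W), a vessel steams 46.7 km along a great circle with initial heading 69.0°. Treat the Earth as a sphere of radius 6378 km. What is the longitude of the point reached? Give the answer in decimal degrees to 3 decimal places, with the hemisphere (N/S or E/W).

62.303°W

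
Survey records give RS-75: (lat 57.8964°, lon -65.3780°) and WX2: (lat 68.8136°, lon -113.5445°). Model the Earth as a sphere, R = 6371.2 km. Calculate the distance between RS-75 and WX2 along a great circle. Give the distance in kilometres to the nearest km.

Δφ = 10.9172°,  Δλ = -48.1665°
a = sin²(Δφ/2) + cos φ₁ cos φ₂ sin²(Δλ/2) = 0.041031
c = 2·arcsin(√a) = 0.407948 rad = 23.3737°
d = R·c = 6371.2 × 0.407948 = 2599.1 km

2599 km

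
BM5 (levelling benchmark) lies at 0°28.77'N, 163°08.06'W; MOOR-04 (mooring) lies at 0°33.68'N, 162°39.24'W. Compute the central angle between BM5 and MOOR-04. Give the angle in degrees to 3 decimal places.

0.487°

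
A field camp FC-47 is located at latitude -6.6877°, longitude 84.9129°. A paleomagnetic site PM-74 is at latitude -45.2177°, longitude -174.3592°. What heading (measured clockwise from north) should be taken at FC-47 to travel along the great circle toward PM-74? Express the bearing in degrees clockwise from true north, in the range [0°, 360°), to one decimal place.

136.1°

Δλ = 100.7279°
y = sin Δλ · cos φ₂ = 0.692103
x = cos φ₁ sin φ₂ − sin φ₁ cos φ₂ cos Δλ = -0.720229
θ = atan2(y, x) = 136.1409° → 136.1409° (mod 360°)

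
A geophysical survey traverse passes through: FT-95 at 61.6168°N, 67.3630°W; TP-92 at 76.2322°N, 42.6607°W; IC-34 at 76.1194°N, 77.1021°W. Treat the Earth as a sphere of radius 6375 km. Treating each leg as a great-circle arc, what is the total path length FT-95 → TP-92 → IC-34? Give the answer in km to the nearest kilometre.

2773 km

FT-95→TP-92: c = 0.293321 rad, d = 1869.92 km
TP-92→IC-34: c = 0.141611 rad, d = 902.77 km
Total = 1869.92 + 902.77 = 2772.69 km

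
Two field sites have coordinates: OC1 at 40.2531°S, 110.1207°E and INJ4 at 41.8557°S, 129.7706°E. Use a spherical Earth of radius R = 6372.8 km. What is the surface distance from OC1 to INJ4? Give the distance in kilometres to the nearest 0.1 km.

Δφ = -1.6026°,  Δλ = 19.6499°
a = sin²(Δφ/2) + cos φ₁ cos φ₂ sin²(Δλ/2) = 0.016747
c = 2·arcsin(√a) = 0.259552 rad = 14.8712°
d = R·c = 6372.8 × 0.259552 = 1654.1 km

1654.1 km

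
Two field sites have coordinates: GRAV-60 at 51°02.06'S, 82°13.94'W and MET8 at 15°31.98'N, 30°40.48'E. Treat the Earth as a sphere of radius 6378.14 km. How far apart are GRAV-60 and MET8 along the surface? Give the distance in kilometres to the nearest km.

12953 km

GRAV-60: φ = -51.03433°, λ = -82.23233°
MET8: φ = +15.53300°, λ = +30.67467°
Δφ = 66.5673°,  Δλ = 112.9070°
a = sin²(Δφ/2) + cos φ₁ cos φ₂ sin²(Δλ/2) = 0.722024
c = 2·arcsin(√a) = 2.030908 rad = 116.3625°
d = R·c = 6378.14 × 2.030908 = 12953.4 km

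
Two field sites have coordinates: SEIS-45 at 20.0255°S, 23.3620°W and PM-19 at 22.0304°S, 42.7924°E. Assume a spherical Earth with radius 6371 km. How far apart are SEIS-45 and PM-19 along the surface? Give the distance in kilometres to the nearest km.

6814 km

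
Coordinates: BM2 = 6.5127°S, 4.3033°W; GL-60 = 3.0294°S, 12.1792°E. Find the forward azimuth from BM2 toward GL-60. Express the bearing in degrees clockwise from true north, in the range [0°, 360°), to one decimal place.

78.8°

Δλ = 16.4825°
y = sin Δλ · cos φ₂ = 0.283326
x = cos φ₁ sin φ₂ − sin φ₁ cos φ₂ cos Δλ = 0.056103
θ = atan2(y, x) = 78.7994° → 78.7994° (mod 360°)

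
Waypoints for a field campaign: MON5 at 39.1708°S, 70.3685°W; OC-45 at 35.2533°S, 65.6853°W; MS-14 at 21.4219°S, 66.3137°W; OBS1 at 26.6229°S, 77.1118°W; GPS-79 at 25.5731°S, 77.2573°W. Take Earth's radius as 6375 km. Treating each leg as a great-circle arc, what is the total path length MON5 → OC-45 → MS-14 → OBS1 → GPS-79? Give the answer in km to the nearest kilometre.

MON5→OC-45: c = 0.094377 rad, d = 601.65 km
OC-45→MS-14: c = 0.241595 rad, d = 1540.17 km
MS-14→OBS1: c = 0.194486 rad, d = 1239.85 km
OBS1→GPS-79: c = 0.018464 rad, d = 117.71 km
Total = 601.65 + 1540.17 + 1239.85 + 117.71 = 3499.37 km

3499 km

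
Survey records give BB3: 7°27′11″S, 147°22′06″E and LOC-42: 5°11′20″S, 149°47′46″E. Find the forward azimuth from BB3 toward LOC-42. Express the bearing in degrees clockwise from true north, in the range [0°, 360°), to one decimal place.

BB3: φ = -7.45306°, λ = +147.36833°
LOC-42: φ = -5.18889°, λ = +149.79611°
Δλ = 2.4278°
y = sin Δλ · cos φ₂ = 0.042186
x = cos φ₁ sin φ₂ − sin φ₁ cos φ₂ cos Δλ = 0.039391
θ = atan2(y, x) = 46.9627° → 46.9627° (mod 360°)

47.0°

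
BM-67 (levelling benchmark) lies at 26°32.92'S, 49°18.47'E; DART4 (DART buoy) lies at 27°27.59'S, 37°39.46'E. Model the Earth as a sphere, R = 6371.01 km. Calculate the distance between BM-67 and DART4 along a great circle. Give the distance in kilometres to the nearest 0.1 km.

1158.2 km

BM-67: φ = -26.54867°, λ = +49.30783°
DART4: φ = -27.45983°, λ = +37.65767°
Δφ = -0.9112°,  Δλ = -11.6502°
a = sin²(Δφ/2) + cos φ₁ cos φ₂ sin²(Δλ/2) = 0.008240
c = 2·arcsin(√a) = 0.181794 rad = 10.4160°
d = R·c = 6371.01 × 0.181794 = 1158.2 km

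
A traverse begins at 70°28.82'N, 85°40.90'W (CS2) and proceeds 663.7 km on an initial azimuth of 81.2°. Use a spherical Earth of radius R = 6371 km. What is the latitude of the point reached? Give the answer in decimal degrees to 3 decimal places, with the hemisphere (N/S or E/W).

CS2: φ = +70.48033°, λ = -85.68167°
δ = d/R = 663.7/6371 = 0.104175 rad
φ₂ = arcsin(sin φ₁ cos δ + cos φ₁ sin δ cos θ)
   = arcsin(0.94253·0.99458 + 0.33413·0.10399·0.15299) = 70.51565°
λ₂ = λ₁ + atan2(sin θ sin δ cos φ₁, cos δ − sin φ₁ sin φ₂) = -67.73759°

70.516°N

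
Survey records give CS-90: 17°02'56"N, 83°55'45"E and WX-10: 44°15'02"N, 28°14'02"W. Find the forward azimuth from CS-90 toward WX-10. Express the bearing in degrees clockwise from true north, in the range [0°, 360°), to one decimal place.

CS-90: φ = +17.04889°, λ = +83.92917°
WX-10: φ = +44.25056°, λ = -28.23389°
Δλ = -112.1631°
y = sin Δλ · cos φ₂ = -0.663371
x = cos φ₁ sin φ₂ − sin φ₁ cos φ₂ cos Δλ = 0.746357
θ = atan2(y, x) = -41.6311° → 318.3689° (mod 360°)

318.4°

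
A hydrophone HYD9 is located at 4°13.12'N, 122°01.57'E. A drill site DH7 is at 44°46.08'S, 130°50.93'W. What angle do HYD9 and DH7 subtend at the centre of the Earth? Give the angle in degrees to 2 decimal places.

HYD9: φ = +4.21867°, λ = +122.02617°
DH7: φ = -44.76800°, λ = -130.84883°
Δφ = -48.9867°,  Δλ = 107.1250°
a = sin²(Δφ/2) + cos φ₁ cos φ₂ sin²(Δλ/2) = 0.630147
c = 2·arcsin(√a) = 1.834123 rad = 105.0875°

105.09°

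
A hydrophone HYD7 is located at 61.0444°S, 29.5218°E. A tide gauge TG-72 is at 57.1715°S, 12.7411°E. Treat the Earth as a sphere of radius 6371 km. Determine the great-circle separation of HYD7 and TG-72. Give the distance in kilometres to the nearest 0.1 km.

1046.5 km

Δφ = 3.8729°,  Δλ = -16.7807°
a = sin²(Δφ/2) + cos φ₁ cos φ₂ sin²(Δλ/2) = 0.006730
c = 2·arcsin(√a) = 0.164258 rad = 9.4113°
d = R·c = 6371 × 0.164258 = 1046.5 km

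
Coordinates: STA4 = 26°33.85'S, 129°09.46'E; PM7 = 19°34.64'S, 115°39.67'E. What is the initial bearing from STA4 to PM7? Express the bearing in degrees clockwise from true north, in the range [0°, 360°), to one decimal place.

STA4: φ = -26.56417°, λ = +129.15767°
PM7: φ = -19.57733°, λ = +115.66117°
Δλ = -13.4965°
y = sin Δλ · cos φ₂ = -0.219894
x = cos φ₁ sin φ₂ − sin φ₁ cos φ₂ cos Δλ = 0.110005
θ = atan2(y, x) = -63.4228° → 296.5772° (mod 360°)

296.6°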